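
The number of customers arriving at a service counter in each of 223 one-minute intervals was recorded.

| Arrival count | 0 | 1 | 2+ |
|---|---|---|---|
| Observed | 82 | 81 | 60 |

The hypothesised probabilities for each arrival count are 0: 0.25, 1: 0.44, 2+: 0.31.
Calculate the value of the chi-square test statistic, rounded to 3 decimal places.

Expected counts E_i = n·p_i: 223×0.25 = 55.75, 223×0.44 = 98.12, 223×0.31 = 69.13.
cat         O        E   (O−E)²/E
0          82    55.75    12.3599
1          81    98.12     2.9871
2+         60    69.13     1.2058
Sum = 16.553

16.553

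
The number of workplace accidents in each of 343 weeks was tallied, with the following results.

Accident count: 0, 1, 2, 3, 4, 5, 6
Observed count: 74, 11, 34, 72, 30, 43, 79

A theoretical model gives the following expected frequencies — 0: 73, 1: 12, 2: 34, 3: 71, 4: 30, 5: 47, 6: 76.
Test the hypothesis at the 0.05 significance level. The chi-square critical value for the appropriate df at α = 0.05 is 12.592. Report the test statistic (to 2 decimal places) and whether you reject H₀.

0: (74 − 73)²/73 = 1/73 = 0.014
1: (11 − 12)²/12 = 1/12 = 0.083
2: (34 − 34)²/34 = 0/34 = 0.000
3: (72 − 71)²/71 = 1/71 = 0.014
4: (30 − 30)²/30 = 0/30 = 0.000
5: (43 − 47)²/47 = 16/47 = 0.340
6: (79 − 76)²/76 = 9/76 = 0.118
Sum = 0.57
df = 6. Since 0.57 < 12.592, we do not reject H₀.

0.57; do not reject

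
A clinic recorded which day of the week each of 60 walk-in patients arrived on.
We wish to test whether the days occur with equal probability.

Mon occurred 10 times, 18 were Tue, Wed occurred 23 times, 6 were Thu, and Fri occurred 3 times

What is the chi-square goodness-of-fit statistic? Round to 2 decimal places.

23.17

Expected count for each of the 5 categories: 60/5 = 12.
χ² = (10−12)²/12 + (18−12)²/12 + (23−12)²/12 + (6−12)²/12 + (3−12)²/12
   = 0.333 + 3.000 + 10.083 + 3.000 + 6.750
Sum = 23.17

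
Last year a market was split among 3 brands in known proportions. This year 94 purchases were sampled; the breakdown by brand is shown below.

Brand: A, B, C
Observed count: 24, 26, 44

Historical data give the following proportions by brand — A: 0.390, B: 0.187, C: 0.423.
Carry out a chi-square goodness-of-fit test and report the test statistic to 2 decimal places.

Expected counts E_i = n·p_i: 94×0.390 = 36.66, 94×0.187 = 17.578, 94×0.423 = 39.762.
cat         O        E   (O−E)²/E
A          24    36.66      4.372
B          26   17.578      4.035
C          44   39.762      0.452
Sum = 8.86

8.86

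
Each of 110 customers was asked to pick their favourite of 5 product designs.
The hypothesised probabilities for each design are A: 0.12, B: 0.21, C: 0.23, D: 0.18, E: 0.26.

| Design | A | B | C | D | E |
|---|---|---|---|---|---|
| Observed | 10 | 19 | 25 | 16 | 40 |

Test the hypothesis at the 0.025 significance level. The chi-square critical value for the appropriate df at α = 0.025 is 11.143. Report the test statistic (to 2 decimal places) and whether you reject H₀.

6.78; do not reject

Expected counts E_i = n·p_i: 110×0.12 = 13.2, 110×0.21 = 23.1, 110×0.23 = 25.3, 110×0.18 = 19.8, 110×0.26 = 28.6.
cat         O        E   (O−E)²/E
A          10     13.2      0.776
B          19     23.1      0.728
C          25     25.3      0.004
D          16     19.8      0.729
E          40     28.6      4.544
Sum = 6.78
df = 4. Since 6.78 < 11.143, we do not reject H₀.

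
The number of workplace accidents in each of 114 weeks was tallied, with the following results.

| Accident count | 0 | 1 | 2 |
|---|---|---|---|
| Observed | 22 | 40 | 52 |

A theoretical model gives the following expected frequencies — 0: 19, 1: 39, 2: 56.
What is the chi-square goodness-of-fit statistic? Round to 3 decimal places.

0: (22 − 19)²/19 = 9/19 = 0.4737
1: (40 − 39)²/39 = 1/39 = 0.0256
2: (52 − 56)²/56 = 16/56 = 0.2857
Sum = 0.785

0.785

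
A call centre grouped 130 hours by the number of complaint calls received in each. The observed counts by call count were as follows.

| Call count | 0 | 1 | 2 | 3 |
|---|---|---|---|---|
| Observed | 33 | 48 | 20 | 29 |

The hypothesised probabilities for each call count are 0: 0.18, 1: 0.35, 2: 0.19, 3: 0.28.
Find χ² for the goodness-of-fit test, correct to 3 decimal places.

Expected counts E_i = n·p_i: 130×0.18 = 23.4, 130×0.35 = 45.5, 130×0.19 = 24.7, 130×0.28 = 36.4.
0: (33 − 23.4)²/23.4 = 92.16/23.4 = 3.9385
1: (48 − 45.5)²/45.5 = 6.25/45.5 = 0.1374
2: (20 − 24.7)²/24.7 = 22.09/24.7 = 0.8943
3: (29 − 36.4)²/36.4 = 54.76/36.4 = 1.5044
Sum = 6.475

6.475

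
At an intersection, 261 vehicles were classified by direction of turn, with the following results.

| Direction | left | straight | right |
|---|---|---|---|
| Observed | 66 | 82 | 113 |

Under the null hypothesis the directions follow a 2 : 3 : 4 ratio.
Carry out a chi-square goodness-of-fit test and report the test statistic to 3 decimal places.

Ratio total = 9. Expected counts: 261×2/9 = 58, 261×3/9 = 87, 261×4/9 = 116.
left: (66 − 58)²/58 = 64/58 = 1.1034
straight: (82 − 87)²/87 = 25/87 = 0.2874
right: (113 − 116)²/116 = 9/116 = 0.0776
Sum = 1.468

1.468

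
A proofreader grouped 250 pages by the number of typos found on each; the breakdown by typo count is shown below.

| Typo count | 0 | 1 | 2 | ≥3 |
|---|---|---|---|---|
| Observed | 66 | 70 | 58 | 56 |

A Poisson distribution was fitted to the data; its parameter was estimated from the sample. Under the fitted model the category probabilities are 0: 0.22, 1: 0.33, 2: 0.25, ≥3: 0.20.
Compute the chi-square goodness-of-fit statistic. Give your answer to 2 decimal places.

Expected counts E_i = n·p_i: 250×0.22 = 55, 250×0.33 = 82.5, 250×0.25 = 62.5, 250×0.20 = 50.
0: (66 − 55)²/55 = 121/55 = 2.200
1: (70 − 82.5)²/82.5 = 156.25/82.5 = 1.894
2: (58 − 62.5)²/62.5 = 20.25/62.5 = 0.324
≥3: (56 − 50)²/50 = 36/50 = 0.720
Sum = 5.14

5.14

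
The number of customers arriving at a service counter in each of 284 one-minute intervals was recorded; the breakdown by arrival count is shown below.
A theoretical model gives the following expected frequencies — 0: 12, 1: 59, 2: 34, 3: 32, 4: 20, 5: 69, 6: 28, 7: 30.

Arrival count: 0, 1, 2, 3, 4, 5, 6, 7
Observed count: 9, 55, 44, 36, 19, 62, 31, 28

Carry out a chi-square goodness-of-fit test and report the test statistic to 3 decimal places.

cat         O        E   (O−E)²/E
0           9       12     0.7500
1          55       59     0.2712
2          44       34     2.9412
3          36       32     0.5000
4          19       20     0.0500
5          62       69     0.7101
6          31       28     0.3214
7          28       30     0.1333
Sum = 5.677

5.677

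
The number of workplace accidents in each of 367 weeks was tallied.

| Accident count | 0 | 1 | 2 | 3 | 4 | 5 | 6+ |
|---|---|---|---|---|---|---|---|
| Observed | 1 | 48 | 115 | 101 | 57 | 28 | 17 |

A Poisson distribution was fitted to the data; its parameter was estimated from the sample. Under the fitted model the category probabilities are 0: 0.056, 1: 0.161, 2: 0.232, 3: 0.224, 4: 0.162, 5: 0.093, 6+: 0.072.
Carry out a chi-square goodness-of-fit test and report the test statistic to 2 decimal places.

40.01

Expected counts E_i = n·p_i: 367×0.056 = 20.552, 367×0.161 = 59.087, 367×0.232 = 85.144, 367×0.224 = 82.208, 367×0.162 = 59.454, 367×0.093 = 34.131, 367×0.072 = 26.424.
0: (1 − 20.552)²/20.552 = 382.280704/20.552 = 18.601
1: (48 − 59.087)²/59.087 = 122.921569/59.087 = 2.080
2: (115 − 85.144)²/85.144 = 891.380736/85.144 = 10.469
3: (101 − 82.208)²/82.208 = 353.139264/82.208 = 4.296
4: (57 − 59.454)²/59.454 = 6.022116/59.454 = 0.101
5: (28 − 34.131)²/34.131 = 37.589161/34.131 = 1.101
6+: (17 − 26.424)²/26.424 = 88.811776/26.424 = 3.361
Sum = 40.01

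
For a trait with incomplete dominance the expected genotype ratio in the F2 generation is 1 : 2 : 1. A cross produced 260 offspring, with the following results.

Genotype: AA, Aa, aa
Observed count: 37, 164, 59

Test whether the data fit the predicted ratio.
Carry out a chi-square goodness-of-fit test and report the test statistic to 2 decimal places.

Ratio total = 4. Expected counts: 260×1/4 = 65, 260×2/4 = 130, 260×1/4 = 65.
AA: (37 − 65)²/65 = 784/65 = 12.062
Aa: (164 − 130)²/130 = 1156/130 = 8.892
aa: (59 − 65)²/65 = 36/65 = 0.554
Sum = 21.51

21.51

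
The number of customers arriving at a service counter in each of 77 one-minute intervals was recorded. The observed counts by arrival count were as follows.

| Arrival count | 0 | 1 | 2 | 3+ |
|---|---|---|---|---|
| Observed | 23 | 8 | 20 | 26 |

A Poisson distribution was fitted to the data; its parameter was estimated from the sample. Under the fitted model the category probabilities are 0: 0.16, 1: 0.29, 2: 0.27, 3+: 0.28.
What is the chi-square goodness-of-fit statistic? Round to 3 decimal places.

Expected counts E_i = n·p_i: 77×0.16 = 12.32, 77×0.29 = 22.33, 77×0.27 = 20.79, 77×0.28 = 21.56.
0: (23 − 12.32)²/12.32 = 114.0624/12.32 = 9.2583
1: (8 − 22.33)²/22.33 = 205.3489/22.33 = 9.1961
2: (20 − 20.79)²/20.79 = 0.6241/20.79 = 0.0300
3+: (26 − 21.56)²/21.56 = 19.7136/21.56 = 0.9144
Sum = 19.399

19.399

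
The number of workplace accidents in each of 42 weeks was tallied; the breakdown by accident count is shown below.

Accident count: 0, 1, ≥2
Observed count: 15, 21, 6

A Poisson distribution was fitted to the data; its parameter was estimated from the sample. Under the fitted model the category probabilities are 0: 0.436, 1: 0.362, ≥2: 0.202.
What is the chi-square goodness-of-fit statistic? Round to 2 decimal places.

3.54

Expected counts E_i = n·p_i: 42×0.436 = 18.312, 42×0.362 = 15.204, 42×0.202 = 8.484.
χ² = (15−18.312)²/18.312 + (21−15.204)²/15.204 + (6−8.484)²/8.484
   = 0.599 + 2.210 + 0.727
Sum = 3.54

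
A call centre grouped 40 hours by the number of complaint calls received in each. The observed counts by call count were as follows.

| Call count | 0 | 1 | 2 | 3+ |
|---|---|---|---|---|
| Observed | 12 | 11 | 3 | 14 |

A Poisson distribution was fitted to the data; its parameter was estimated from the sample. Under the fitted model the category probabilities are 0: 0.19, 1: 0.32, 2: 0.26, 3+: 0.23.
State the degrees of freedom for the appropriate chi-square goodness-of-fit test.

There are k = 4 categories and 1 parameter estimated from the data, so df = 4 − 1 − 1 = 2.

2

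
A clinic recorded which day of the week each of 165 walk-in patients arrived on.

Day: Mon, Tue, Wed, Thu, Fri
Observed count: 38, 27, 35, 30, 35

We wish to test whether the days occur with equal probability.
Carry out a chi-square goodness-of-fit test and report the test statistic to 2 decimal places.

2.36

Under H₀ each category has probability 1/5, so each expected count is 165/5 = 33.
Mon: (38 − 33)²/33 = 25/33 = 0.758
Tue: (27 − 33)²/33 = 36/33 = 1.091
Wed: (35 − 33)²/33 = 4/33 = 0.121
Thu: (30 − 33)²/33 = 9/33 = 0.273
Fri: (35 − 33)²/33 = 4/33 = 0.121
Sum = 2.36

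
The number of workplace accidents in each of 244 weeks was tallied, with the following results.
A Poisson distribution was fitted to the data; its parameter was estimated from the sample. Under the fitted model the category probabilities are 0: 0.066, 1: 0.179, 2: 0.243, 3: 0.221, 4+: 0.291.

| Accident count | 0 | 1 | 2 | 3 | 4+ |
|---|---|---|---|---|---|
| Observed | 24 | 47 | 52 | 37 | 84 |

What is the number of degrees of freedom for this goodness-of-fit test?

3

There are k = 5 categories and 1 parameter estimated from the data, so df = 5 − 1 − 1 = 3.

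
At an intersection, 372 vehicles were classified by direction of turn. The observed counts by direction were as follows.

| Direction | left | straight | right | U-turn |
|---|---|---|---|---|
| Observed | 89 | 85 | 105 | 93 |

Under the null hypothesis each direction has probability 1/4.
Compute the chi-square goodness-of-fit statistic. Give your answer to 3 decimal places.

2.409

Under H₀ each category has probability 1/4, so each expected count is 372/4 = 93.
χ² = (89−93)²/93 + (85−93)²/93 + (105−93)²/93 + (93−93)²/93
   = 0.1720 + 0.6882 + 1.5484 + 0.0000
Sum = 2.409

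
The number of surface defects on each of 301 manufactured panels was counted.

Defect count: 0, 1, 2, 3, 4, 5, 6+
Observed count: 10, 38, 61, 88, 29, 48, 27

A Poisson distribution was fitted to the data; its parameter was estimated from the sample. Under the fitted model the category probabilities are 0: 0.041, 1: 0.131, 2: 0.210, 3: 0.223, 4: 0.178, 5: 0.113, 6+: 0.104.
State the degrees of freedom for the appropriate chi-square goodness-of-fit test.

5

There are k = 7 categories and 1 parameter estimated from the data, so df = 7 − 1 − 1 = 5.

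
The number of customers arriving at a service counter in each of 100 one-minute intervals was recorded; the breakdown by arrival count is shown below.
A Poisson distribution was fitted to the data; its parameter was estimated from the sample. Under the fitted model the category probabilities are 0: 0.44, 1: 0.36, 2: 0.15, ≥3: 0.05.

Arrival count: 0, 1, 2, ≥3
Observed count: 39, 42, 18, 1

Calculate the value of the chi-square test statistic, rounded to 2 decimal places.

Expected counts E_i = n·p_i: 100×0.44 = 44, 100×0.36 = 36, 100×0.15 = 15, 100×0.05 = 5.
χ² = (39−44)²/44 + (42−36)²/36 + (18−15)²/15 + (1−5)²/5
   = 0.568 + 1.000 + 0.600 + 3.200
Sum = 5.37

5.37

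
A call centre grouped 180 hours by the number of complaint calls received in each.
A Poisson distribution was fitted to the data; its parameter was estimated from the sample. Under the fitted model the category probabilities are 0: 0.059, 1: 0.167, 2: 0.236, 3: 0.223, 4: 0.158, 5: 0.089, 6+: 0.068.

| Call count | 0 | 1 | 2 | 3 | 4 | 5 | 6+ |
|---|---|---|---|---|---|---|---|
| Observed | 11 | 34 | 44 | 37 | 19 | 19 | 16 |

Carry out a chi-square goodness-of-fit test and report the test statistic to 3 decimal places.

Expected counts E_i = n·p_i: 180×0.059 = 10.62, 180×0.167 = 30.06, 180×0.236 = 42.48, 180×0.223 = 40.14, 180×0.158 = 28.44, 180×0.089 = 16.02, 180×0.068 = 12.24.
χ² = (11−10.62)²/10.62 + (34−30.06)²/30.06 + (44−42.48)²/42.48 + (37−40.14)²/40.14 + (19−28.44)²/28.44 + (19−16.02)²/16.02 + (16−12.24)²/12.24
   = 0.0136 + 0.5164 + 0.0544 + 0.2456 + 3.1334 + 0.5543 + 1.1550
Sum = 5.673

5.673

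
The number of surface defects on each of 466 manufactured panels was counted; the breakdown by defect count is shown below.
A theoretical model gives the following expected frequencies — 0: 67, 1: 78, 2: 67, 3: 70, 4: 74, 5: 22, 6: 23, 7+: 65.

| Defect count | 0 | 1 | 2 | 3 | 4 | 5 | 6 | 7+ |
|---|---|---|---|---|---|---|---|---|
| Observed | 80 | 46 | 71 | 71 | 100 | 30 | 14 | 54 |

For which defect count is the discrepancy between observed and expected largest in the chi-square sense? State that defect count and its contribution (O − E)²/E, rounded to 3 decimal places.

1, 13.128

χ² = (80−67)²/67 + (46−78)²/78 + (71−67)²/67 + (71−70)²/70 + (100−74)²/74 + (30−22)²/22 + (14−23)²/23 + (54−65)²/65
   = 2.5224 + 13.1282 + 0.2388 + 0.0143 + 9.1351 + 2.9091 + 3.5217 + 1.8615
The largest term is for 1: 13.128.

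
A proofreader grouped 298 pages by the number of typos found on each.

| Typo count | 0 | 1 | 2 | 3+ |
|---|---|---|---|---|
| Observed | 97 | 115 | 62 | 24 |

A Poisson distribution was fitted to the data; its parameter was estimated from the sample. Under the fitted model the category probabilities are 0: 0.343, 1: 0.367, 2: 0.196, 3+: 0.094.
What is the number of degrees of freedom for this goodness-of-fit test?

2

There are k = 4 categories and 1 parameter estimated from the data, so df = 4 − 1 − 1 = 2.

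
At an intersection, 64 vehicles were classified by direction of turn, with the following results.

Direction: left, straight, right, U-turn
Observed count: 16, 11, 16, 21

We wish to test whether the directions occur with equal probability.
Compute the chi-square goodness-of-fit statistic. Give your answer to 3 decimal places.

3.125

Expected count for each of the 4 categories: 64/4 = 16.
left: (16 − 16)²/16 = 0/16 = 0.0000
straight: (11 − 16)²/16 = 25/16 = 1.5625
right: (16 − 16)²/16 = 0/16 = 0.0000
U-turn: (21 − 16)²/16 = 25/16 = 1.5625
Sum = 3.125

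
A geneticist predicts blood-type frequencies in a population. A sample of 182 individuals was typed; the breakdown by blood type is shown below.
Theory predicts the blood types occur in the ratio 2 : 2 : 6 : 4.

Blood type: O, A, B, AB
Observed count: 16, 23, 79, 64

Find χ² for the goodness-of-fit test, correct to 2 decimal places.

Ratio total = 14. Expected counts: 182×2/14 = 26, 182×2/14 = 26, 182×6/14 = 78, 182×4/14 = 52.
cat         O        E   (O−E)²/E
O          16       26      3.846
A          23       26      0.346
B          79       78      0.013
AB         64       52      2.769
Sum = 6.97

6.97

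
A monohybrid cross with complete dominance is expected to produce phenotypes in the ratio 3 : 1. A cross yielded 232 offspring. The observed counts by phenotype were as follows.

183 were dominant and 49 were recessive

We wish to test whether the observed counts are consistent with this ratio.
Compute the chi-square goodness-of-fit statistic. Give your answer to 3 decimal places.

1.862

Ratio total = 4. Expected counts: 232×3/4 = 174, 232×1/4 = 58.
χ² = (183−174)²/174 + (49−58)²/58
   = 0.4655 + 1.3966
Sum = 1.862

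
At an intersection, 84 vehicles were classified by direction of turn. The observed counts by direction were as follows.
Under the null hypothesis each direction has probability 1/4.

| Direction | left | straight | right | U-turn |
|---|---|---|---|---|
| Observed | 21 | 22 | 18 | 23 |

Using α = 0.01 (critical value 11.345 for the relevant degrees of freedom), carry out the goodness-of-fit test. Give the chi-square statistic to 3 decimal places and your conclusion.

Under H₀ each category has probability 1/4, so each expected count is 84/4 = 21.
cat           O        E   (O−E)²/E
left         21       21     0.0000
straight     22       21     0.0476
right        18       21     0.4286
U-turn       23       21     0.1905
Sum = 0.667
df = 3. Since 0.667 < 11.345, we do not reject H₀.

0.667; do not reject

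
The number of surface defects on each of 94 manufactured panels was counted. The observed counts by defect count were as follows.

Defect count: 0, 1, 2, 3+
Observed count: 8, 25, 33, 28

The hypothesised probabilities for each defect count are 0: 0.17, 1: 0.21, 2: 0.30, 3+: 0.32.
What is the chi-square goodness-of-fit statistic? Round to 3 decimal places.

Expected counts E_i = n·p_i: 94×0.17 = 15.98, 94×0.21 = 19.74, 94×0.30 = 28.2, 94×0.32 = 30.08.
cat         O        E   (O−E)²/E
0           8    15.98     3.9850
1          25    19.74     1.4016
2          33     28.2     0.8170
3+         28    30.08     0.1438
Sum = 6.347

6.347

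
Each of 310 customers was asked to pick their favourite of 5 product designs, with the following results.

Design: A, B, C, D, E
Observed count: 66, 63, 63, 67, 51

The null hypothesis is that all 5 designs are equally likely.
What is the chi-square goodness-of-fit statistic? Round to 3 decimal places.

Under H₀ each category has probability 1/5, so each expected count is 310/5 = 62.
cat         O        E   (O−E)²/E
A          66       62     0.2581
B          63       62     0.0161
C          63       62     0.0161
D          67       62     0.4032
E          51       62     1.9516
Sum = 2.645

2.645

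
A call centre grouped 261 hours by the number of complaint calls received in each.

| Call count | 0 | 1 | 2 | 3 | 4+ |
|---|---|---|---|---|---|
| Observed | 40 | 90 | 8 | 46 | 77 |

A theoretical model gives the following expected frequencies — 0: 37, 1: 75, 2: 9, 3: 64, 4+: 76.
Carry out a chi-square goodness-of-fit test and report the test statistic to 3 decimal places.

8.430

cat         O        E   (O−E)²/E
0          40       37     0.2432
1          90       75     3.0000
2           8        9     0.1111
3          46       64     5.0625
4+         77       76     0.0132
Sum = 8.430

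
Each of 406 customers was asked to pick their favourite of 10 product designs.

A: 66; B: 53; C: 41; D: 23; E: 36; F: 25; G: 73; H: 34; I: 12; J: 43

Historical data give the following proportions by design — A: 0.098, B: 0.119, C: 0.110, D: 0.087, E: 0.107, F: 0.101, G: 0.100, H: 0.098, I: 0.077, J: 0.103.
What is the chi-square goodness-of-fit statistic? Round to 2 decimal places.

Expected counts E_i = n·p_i: 406×0.098 = 39.788, 406×0.119 = 48.314, 406×0.110 = 44.66, 406×0.087 = 35.322, 406×0.107 = 43.442, 406×0.101 = 41.006, 406×0.100 = 40.6, 406×0.098 = 39.788, 406×0.077 = 31.262, 406×0.103 = 41.818.
A: (66 − 39.788)²/39.788 = 687.068944/39.788 = 17.268
B: (53 − 48.314)²/48.314 = 21.958596/48.314 = 0.454
C: (41 − 44.66)²/44.66 = 13.3956/44.66 = 0.300
D: (23 − 35.322)²/35.322 = 151.831684/35.322 = 4.299
E: (36 − 43.442)²/43.442 = 55.383364/43.442 = 1.275
F: (25 − 41.006)²/41.006 = 256.192036/41.006 = 6.248
G: (73 − 40.6)²/40.6 = 1049.76/40.6 = 25.856
H: (34 − 39.788)²/39.788 = 33.500944/39.788 = 0.842
I: (12 − 31.262)²/31.262 = 371.024644/31.262 = 11.868
J: (43 − 41.818)²/41.818 = 1.397124/41.818 = 0.033
Sum = 68.44

68.44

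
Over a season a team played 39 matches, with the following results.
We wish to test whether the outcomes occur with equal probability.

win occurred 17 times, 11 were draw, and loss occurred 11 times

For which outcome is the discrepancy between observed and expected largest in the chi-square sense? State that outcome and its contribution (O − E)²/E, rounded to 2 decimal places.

win, 1.23

Under H₀ each category has probability 1/3, so each expected count is 39/3 = 13.
cat         O        E   (O−E)²/E
win        17       13      1.231
draw       11       13      0.308
loss       11       13      0.308
The largest term is for win: 1.23.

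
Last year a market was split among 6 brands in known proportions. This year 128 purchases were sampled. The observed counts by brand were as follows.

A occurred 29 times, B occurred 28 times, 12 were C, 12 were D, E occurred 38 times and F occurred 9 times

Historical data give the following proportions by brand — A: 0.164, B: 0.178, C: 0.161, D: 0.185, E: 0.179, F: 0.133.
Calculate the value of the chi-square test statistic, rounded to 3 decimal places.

Expected counts E_i = n·p_i: 128×0.164 = 20.992, 128×0.178 = 22.784, 128×0.161 = 20.608, 128×0.185 = 23.68, 128×0.179 = 22.912, 128×0.133 = 17.024.
cat         O        E   (O−E)²/E
A          29   20.992     3.0549
B          28   22.784     1.1941
C          12   20.608     3.5956
D          12    23.68     5.7611
E          38   22.912     9.9357
F           9   17.024     3.7820
Sum = 27.323

27.323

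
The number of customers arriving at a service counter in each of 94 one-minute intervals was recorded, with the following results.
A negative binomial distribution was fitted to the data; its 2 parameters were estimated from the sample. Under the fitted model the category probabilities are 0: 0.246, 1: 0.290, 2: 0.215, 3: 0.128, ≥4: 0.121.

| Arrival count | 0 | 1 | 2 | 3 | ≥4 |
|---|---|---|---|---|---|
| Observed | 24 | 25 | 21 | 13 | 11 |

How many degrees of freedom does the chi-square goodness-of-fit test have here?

There are k = 5 categories and 2 parameters estimated from the data, so df = 5 − 1 − 2 = 2.

2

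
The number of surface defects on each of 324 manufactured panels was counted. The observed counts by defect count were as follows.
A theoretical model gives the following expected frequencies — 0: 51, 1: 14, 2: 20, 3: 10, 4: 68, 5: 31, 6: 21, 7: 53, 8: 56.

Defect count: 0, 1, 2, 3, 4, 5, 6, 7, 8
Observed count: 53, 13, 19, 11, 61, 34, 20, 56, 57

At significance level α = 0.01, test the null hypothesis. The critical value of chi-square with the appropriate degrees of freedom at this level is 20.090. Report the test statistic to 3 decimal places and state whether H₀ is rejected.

1.546; do not reject

cat         O        E   (O−E)²/E
0          53       51     0.0784
1          13       14     0.0714
2          19       20     0.0500
3          11       10     0.1000
4          61       68     0.7206
5          34       31     0.2903
6          20       21     0.0476
7          56       53     0.1698
8          57       56     0.0179
Sum = 1.546
df = 8. Since 1.546 < 20.090, we do not reject H₀.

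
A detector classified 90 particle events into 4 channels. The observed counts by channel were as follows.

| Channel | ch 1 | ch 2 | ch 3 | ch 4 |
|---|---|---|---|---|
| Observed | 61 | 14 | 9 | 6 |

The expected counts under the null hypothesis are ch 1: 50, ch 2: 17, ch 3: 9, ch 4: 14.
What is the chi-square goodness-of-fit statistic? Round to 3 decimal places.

ch 1: (61 − 50)²/50 = 121/50 = 2.4200
ch 2: (14 − 17)²/17 = 9/17 = 0.5294
ch 3: (9 − 9)²/9 = 0/9 = 0.0000
ch 4: (6 − 14)²/14 = 64/14 = 4.5714
Sum = 7.521

7.521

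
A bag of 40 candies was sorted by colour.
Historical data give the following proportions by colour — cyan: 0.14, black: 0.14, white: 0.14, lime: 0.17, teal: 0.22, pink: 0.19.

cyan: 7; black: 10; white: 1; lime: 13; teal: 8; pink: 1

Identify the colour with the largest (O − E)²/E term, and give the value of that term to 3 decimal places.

pink, 5.732

Expected counts E_i = n·p_i: 40×0.14 = 5.6, 40×0.14 = 5.6, 40×0.14 = 5.6, 40×0.17 = 6.8, 40×0.22 = 8.8, 40×0.19 = 7.6.
χ² = (7−5.6)²/5.6 + (10−5.6)²/5.6 + (1−5.6)²/5.6 + (13−6.8)²/6.8 + (8−8.8)²/8.8 + (1−7.6)²/7.6
   = 0.3500 + 3.4571 + 3.7786 + 5.6529 + 0.0727 + 5.7316
The largest term is for pink: 5.732.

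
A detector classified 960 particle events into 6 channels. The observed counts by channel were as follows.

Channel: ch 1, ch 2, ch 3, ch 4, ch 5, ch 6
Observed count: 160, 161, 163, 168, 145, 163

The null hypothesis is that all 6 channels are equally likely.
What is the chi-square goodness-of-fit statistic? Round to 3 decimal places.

1.925

Under H₀ each category has probability 1/6, so each expected count is 960/6 = 160.
χ² = (160−160)²/160 + (161−160)²/160 + (163−160)²/160 + (168−160)²/160 + (145−160)²/160 + (163−160)²/160
   = 0.0000 + 0.0063 + 0.0563 + 0.4000 + 1.4063 + 0.0563
Sum = 1.925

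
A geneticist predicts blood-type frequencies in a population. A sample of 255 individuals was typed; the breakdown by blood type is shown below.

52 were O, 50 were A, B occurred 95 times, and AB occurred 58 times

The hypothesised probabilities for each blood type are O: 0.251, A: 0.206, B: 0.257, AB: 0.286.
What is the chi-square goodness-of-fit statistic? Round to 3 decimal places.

18.678

Expected counts E_i = n·p_i: 255×0.251 = 64.005, 255×0.206 = 52.53, 255×0.257 = 65.535, 255×0.286 = 72.93.
O: (52 − 64.005)²/64.005 = 144.120025/64.005 = 2.2517
A: (50 − 52.53)²/52.53 = 6.4009/52.53 = 0.1219
B: (95 − 65.535)²/65.535 = 868.186225/65.535 = 13.2477
AB: (58 − 72.93)²/72.93 = 222.9049/72.93 = 3.0564
Sum = 18.678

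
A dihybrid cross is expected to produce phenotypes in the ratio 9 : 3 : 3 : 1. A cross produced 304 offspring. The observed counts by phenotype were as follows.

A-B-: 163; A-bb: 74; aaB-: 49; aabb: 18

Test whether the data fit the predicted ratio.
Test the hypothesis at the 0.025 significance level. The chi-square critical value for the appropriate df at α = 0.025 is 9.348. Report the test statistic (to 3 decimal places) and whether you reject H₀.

6.620; do not reject

Ratio total = 16. Expected counts: 304×9/16 = 171, 304×3/16 = 57, 304×3/16 = 57, 304×1/16 = 19.
A-B-: (163 − 171)²/171 = 64/171 = 0.3743
A-bb: (74 − 57)²/57 = 289/57 = 5.0702
aaB-: (49 − 57)²/57 = 64/57 = 1.1228
aabb: (18 − 19)²/19 = 1/19 = 0.0526
Sum = 6.620
df = 3. Since 6.620 < 9.348, we do not reject H₀.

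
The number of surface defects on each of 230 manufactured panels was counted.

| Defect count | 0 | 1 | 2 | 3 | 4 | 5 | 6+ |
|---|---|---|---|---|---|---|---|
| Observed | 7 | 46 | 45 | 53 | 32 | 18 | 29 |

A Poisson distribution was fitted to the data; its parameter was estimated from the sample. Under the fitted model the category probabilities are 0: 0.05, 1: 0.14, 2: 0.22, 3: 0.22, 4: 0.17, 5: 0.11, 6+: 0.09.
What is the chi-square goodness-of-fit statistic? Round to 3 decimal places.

Expected counts E_i = n·p_i: 230×0.05 = 11.5, 230×0.14 = 32.2, 230×0.22 = 50.6, 230×0.22 = 50.6, 230×0.17 = 39.1, 230×0.11 = 25.3, 230×0.09 = 20.7.
χ² = (7−11.5)²/11.5 + (46−32.2)²/32.2 + (45−50.6)²/50.6 + (53−50.6)²/50.6 + (32−39.1)²/39.1 + (18−25.3)²/25.3 + (29−20.7)²/20.7
   = 1.7609 + 5.9143 + 0.6198 + 0.1138 + 1.2893 + 2.1063 + 3.3280
Sum = 15.132

15.132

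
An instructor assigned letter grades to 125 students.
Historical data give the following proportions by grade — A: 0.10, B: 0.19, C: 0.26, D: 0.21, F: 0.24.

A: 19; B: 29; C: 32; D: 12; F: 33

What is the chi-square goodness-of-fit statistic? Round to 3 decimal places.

Expected counts E_i = n·p_i: 125×0.10 = 12.5, 125×0.19 = 23.75, 125×0.26 = 32.5, 125×0.21 = 26.25, 125×0.24 = 30.
cat         O        E   (O−E)²/E
A          19     12.5     3.3800
B          29    23.75     1.1605
C          32     32.5     0.0077
D          12    26.25     7.7357
F          33       30     0.3000
Sum = 12.584

12.584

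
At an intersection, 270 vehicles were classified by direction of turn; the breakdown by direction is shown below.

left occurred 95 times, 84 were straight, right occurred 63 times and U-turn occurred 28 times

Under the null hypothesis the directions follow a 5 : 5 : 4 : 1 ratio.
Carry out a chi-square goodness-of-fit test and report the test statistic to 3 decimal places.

7.358

Ratio total = 15. Expected counts: 270×5/15 = 90, 270×5/15 = 90, 270×4/15 = 72, 270×1/15 = 18.
χ² = (95−90)²/90 + (84−90)²/90 + (63−72)²/72 + (28−18)²/18
   = 0.2778 + 0.4000 + 1.1250 + 5.5556
Sum = 7.358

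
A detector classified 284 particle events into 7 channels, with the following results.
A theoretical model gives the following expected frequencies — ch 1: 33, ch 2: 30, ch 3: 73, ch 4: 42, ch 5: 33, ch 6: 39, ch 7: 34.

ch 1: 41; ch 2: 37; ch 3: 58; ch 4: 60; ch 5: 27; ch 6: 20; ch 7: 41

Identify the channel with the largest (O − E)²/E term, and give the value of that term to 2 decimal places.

cat         O        E   (O−E)²/E
ch 1       41       33      1.939
ch 2       37       30      1.633
ch 3       58       73      3.082
ch 4       60       42      7.714
ch 5       27       33      1.091
ch 6       20       39      9.256
ch 7       41       34      1.441
The largest term is for ch 6: 9.26.

ch 6, 9.26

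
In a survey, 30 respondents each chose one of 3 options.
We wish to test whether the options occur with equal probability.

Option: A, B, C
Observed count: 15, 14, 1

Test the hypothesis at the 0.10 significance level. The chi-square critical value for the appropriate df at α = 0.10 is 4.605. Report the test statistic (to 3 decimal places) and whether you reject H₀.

Expected count for each of the 3 categories: 30/3 = 10.
χ² = (15−10)²/10 + (14−10)²/10 + (1−10)²/10
   = 2.5000 + 1.6000 + 8.1000
Sum = 12.200
df = 2. Since 12.200 > 4.605, we reject H₀.

12.200; reject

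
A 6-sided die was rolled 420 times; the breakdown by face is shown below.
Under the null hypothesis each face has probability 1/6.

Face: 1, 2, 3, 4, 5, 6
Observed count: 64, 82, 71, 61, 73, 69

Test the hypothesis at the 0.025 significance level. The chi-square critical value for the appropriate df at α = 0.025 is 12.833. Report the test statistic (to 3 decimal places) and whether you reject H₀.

Expected count for each of the 6 categories: 420/6 = 70.
χ² = (64−70)²/70 + (82−70)²/70 + (71−70)²/70 + (61−70)²/70 + (73−70)²/70 + (69−70)²/70
   = 0.5143 + 2.0571 + 0.0143 + 1.1571 + 0.1286 + 0.0143
Sum = 3.886
df = 5. Since 3.886 < 12.833, we do not reject H₀.

3.886; do not reject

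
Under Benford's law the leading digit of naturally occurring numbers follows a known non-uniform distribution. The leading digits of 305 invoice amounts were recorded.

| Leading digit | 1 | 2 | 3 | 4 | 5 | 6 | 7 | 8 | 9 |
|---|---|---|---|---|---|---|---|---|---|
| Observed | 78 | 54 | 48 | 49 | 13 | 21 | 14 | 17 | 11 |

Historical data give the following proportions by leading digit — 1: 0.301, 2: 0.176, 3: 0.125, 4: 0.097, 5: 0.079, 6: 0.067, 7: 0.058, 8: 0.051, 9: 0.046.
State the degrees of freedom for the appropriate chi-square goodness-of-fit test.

8

There are k = 9 categories and no parameters were estimated from the data, so df = 9 − 1 = 8.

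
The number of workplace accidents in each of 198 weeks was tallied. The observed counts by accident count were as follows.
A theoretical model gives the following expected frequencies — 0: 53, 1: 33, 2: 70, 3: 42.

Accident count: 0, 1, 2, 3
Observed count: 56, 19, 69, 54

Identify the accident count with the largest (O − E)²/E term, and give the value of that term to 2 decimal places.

cat         O        E   (O−E)²/E
0          56       53      0.170
1          19       33      5.939
2          69       70      0.014
3          54       42      3.429
The largest term is for 1: 5.94.

1, 5.94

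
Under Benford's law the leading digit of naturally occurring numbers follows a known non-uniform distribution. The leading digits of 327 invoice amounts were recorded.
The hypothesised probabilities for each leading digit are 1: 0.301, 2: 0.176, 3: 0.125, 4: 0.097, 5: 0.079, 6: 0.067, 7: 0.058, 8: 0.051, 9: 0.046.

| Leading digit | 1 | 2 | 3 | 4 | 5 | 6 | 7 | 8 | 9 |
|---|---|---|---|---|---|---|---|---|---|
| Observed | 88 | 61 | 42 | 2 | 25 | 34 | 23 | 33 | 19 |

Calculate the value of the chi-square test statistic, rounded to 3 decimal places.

53.763

Expected counts E_i = n·p_i: 327×0.301 = 98.427, 327×0.176 = 57.552, 327×0.125 = 40.875, 327×0.097 = 31.719, 327×0.079 = 25.833, 327×0.067 = 21.909, 327×0.058 = 18.966, 327×0.051 = 16.677, 327×0.046 = 15.042.
χ² = (88−98.427)²/98.427 + (61−57.552)²/57.552 + (42−40.875)²/40.875 + (2−31.719)²/31.719 + (25−25.833)²/25.833 + (34−21.909)²/21.909 + (23−18.966)²/18.966 + (33−16.677)²/16.677 + (19−15.042)²/15.042
   = 1.1046 + 0.2066 + 0.0310 + 27.8451 + 0.0269 + 6.6727 + 0.8580 + 15.9765 + 1.0415
Sum = 53.763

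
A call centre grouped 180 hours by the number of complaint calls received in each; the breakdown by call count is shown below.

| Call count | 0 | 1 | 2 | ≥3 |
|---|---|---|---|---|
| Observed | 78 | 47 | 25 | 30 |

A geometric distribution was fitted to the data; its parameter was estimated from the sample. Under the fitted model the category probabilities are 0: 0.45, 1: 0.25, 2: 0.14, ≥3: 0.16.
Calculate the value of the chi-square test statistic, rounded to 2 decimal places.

0.25

Expected counts E_i = n·p_i: 180×0.45 = 81, 180×0.25 = 45, 180×0.14 = 25.2, 180×0.16 = 28.8.
χ² = (78−81)²/81 + (47−45)²/45 + (25−25.2)²/25.2 + (30−28.8)²/28.8
   = 0.111 + 0.089 + 0.002 + 0.050
Sum = 0.25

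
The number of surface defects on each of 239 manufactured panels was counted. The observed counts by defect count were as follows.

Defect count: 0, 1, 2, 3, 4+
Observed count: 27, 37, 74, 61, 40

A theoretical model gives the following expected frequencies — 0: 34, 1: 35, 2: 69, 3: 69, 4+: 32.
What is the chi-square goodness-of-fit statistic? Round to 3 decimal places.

cat         O        E   (O−E)²/E
0          27       34     1.4412
1          37       35     0.1143
2          74       69     0.3623
3          61       69     0.9275
4+         40       32     2.0000
Sum = 4.845

4.845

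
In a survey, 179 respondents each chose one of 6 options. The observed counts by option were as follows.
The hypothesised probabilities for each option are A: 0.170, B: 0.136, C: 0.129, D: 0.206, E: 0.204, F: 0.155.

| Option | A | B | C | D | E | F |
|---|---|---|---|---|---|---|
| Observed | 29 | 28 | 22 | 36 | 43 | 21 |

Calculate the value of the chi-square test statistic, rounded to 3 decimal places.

3.480

Expected counts E_i = n·p_i: 179×0.170 = 30.43, 179×0.136 = 24.344, 179×0.129 = 23.091, 179×0.206 = 36.874, 179×0.204 = 36.516, 179×0.155 = 27.745.
χ² = (29−30.43)²/30.43 + (28−24.344)²/24.344 + (22−23.091)²/23.091 + (36−36.874)²/36.874 + (43−36.516)²/36.516 + (21−27.745)²/27.745
   = 0.0672 + 0.5491 + 0.0515 + 0.0207 + 1.1513 + 1.6398
Sum = 3.480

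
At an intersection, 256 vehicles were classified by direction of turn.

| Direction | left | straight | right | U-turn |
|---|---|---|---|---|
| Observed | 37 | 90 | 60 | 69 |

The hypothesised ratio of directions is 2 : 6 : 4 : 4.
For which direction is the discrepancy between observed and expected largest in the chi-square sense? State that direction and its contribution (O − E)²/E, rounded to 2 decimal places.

Ratio total = 16. Expected counts: 256×2/16 = 32, 256×6/16 = 96, 256×4/16 = 64, 256×4/16 = 64.
χ² = (37−32)²/32 + (90−96)²/96 + (60−64)²/64 + (69−64)²/64
   = 0.781 + 0.375 + 0.250 + 0.391
The largest term is for left: 0.78.

left, 0.78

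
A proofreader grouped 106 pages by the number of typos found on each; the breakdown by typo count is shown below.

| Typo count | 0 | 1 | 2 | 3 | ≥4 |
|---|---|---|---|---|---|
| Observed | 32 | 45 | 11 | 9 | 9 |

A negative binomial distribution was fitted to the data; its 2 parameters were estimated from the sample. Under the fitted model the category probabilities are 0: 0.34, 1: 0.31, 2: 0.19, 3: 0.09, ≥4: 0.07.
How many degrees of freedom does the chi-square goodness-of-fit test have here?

There are k = 5 categories and 2 parameters estimated from the data, so df = 5 − 1 − 2 = 2.

2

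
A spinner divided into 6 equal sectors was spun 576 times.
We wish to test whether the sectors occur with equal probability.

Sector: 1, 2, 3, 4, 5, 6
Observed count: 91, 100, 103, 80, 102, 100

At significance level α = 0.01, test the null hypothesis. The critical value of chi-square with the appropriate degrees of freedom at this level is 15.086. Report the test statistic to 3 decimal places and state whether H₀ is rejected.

4.146; do not reject

Under H₀ each category has probability 1/6, so each expected count is 576/6 = 96.
1: (91 − 96)²/96 = 25/96 = 0.2604
2: (100 − 96)²/96 = 16/96 = 0.1667
3: (103 − 96)²/96 = 49/96 = 0.5104
4: (80 − 96)²/96 = 256/96 = 2.6667
5: (102 − 96)²/96 = 36/96 = 0.3750
6: (100 − 96)²/96 = 16/96 = 0.1667
Sum = 4.146
df = 5. Since 4.146 < 15.086, we do not reject H₀.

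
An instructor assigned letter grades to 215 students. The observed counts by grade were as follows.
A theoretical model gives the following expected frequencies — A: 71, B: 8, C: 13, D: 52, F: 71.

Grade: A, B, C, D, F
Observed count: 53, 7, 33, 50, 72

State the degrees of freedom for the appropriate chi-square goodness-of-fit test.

4

There are k = 5 categories and no parameters were estimated from the data, so df = 5 − 1 = 4.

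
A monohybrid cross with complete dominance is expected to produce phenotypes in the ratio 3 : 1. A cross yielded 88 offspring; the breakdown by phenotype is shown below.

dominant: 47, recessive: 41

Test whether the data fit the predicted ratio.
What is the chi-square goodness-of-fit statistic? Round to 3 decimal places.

Ratio total = 4. Expected counts: 88×3/4 = 66, 88×1/4 = 22.
dominant: (47 − 66)²/66 = 361/66 = 5.4697
recessive: (41 − 22)²/22 = 361/22 = 16.4091
Sum = 21.879

21.879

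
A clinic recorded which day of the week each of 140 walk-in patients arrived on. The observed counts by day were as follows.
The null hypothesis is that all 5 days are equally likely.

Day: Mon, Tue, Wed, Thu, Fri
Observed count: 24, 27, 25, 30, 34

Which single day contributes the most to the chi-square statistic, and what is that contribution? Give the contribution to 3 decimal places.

Under H₀ each category has probability 1/5, so each expected count is 140/5 = 28.
Mon: (24 − 28)²/28 = 16/28 = 0.5714
Tue: (27 − 28)²/28 = 1/28 = 0.0357
Wed: (25 − 28)²/28 = 9/28 = 0.3214
Thu: (30 − 28)²/28 = 4/28 = 0.1429
Fri: (34 − 28)²/28 = 36/28 = 1.2857
The largest term is for Fri: 1.286.

Fri, 1.286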